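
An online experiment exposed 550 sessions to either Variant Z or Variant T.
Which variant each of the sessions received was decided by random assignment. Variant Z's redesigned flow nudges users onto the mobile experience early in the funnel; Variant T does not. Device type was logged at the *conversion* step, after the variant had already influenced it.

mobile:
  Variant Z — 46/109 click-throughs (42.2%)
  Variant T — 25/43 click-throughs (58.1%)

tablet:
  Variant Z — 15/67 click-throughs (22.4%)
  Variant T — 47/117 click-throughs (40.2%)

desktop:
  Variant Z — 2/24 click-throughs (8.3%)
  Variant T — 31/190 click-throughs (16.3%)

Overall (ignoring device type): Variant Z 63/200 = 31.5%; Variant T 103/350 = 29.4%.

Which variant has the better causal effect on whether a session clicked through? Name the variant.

Variant Z

Device type here is a post-treatment variable shaped by the variant; conditioning on it would introduce bias rather than remove it. The overall comparison is the causal one.
Pooled: Variant Z 31.5% vs Variant T 29.4%; Variant Z is higher overall.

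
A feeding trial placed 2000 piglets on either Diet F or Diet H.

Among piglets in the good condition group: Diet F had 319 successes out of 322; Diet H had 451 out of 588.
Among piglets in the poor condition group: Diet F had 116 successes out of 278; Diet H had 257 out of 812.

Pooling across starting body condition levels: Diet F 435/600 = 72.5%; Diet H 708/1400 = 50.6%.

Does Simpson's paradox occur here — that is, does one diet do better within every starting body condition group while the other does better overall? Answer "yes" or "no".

no

Within each starting body condition level (good condition 99.1% vs 76.7%; poor condition 41.7% vs 31.7%), Diet F has the higher rate every time. Pooled: 72.5% vs 50.6% — Diet F has the higher rate overall. They agree.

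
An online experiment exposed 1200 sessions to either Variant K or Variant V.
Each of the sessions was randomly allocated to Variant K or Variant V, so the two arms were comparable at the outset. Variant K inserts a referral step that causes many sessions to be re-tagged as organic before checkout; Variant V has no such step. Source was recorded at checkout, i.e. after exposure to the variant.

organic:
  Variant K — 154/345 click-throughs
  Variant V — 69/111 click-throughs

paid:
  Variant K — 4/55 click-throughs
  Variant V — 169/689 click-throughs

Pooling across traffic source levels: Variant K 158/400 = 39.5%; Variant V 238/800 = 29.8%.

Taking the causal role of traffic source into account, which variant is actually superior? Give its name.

Traffic source lies on the pathway variant → traffic source → outcome, so adjusting for it blocks the indirect effect. For the total causal effect of variant, use the unadjusted pooled rates.
Pooled: Variant K 39.5% vs Variant V 29.8%; Variant K is higher overall.

Variant K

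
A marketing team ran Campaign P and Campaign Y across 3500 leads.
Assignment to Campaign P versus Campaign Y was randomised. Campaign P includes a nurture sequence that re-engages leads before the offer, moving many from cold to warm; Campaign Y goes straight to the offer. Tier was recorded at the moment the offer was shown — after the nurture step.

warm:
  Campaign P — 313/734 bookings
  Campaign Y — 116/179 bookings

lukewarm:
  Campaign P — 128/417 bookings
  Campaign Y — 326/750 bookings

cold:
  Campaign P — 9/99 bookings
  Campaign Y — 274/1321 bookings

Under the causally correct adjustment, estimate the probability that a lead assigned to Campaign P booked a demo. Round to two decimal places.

0.36

Engagement tier lies on the pathway campaign → engagement tier → outcome, so adjusting for it blocks the indirect effect. For the total causal effect of campaign, use the unadjusted pooled rates.
So P(outcome | do(Campaign P)) is just the pooled rate for Campaign P: 450/1250 = 0.360.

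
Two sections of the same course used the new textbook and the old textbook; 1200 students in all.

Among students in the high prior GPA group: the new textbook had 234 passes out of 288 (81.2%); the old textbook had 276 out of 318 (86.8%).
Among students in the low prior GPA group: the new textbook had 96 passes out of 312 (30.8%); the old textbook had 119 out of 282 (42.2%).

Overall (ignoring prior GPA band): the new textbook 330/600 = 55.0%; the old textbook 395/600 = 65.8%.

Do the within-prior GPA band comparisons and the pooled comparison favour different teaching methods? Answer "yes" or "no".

Within each prior GPA band level (high prior GPA 81.2% vs 86.8%; low prior GPA 30.8% vs 42.2%), the old textbook has the higher rate every time. Pooled: 55.0% vs 65.8% — the old textbook has the higher rate overall. They agree.

no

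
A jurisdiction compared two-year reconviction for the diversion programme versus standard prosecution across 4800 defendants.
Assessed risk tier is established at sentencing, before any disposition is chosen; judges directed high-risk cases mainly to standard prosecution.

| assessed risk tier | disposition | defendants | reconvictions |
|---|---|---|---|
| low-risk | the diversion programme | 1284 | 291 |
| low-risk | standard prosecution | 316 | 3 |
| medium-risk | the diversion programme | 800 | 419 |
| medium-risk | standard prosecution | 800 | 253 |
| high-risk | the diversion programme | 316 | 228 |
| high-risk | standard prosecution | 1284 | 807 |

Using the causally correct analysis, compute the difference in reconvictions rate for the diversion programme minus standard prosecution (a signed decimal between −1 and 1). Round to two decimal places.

+0.17

Assessed risk tier satisfies the back-door criterion: it is not a descendant of the disposition, and it blocks the spurious path from disposition to outcome. Adjusting for it (i.e., using the within-assessed risk tier rates) gives the causal effect.
Adjusting over the population distribution of assessed risk tier: 0.333·(0.227−0.009) + 0.333·(0.524−0.316) + 0.333·(0.722−0.629) = +0.173.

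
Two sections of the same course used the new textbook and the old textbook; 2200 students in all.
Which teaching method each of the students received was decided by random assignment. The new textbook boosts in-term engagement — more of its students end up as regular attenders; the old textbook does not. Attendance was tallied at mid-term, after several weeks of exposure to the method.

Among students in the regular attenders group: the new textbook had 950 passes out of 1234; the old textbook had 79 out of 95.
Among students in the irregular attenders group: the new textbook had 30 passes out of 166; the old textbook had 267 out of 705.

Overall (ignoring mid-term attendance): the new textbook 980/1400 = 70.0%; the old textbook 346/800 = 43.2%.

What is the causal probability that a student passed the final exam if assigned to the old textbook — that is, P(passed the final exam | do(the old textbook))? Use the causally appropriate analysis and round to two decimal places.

Within every mid-term attendance level the old textbook has the higher rate, yet pooled the new textbook does — Simpson's reversal.
Stratifying would compare teaching methods among students the teaching methods themselves sorted into mid-term attendance groups — a form of selection on an intermediate. The unconditioned pooled rates give the total causal effect.
So P(outcome | do(the old textbook)) is just the pooled rate for the old textbook: 346/800 = 0.432.

0.43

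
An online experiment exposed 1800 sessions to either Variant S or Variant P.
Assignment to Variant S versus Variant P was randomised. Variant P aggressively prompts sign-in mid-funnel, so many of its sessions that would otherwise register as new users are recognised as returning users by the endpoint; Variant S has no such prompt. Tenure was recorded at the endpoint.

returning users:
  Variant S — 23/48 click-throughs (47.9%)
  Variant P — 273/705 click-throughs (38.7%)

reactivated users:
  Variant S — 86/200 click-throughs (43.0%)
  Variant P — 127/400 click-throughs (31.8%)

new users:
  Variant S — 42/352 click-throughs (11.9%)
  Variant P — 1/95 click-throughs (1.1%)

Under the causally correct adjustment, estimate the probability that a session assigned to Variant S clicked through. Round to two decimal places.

0.25

Variant S is higher inside every user tenure stratum but Variant P is higher in aggregate. Whether to stratify depends on how user tenure relates to the variant.
User tenure is recorded after the variant and is itself shifted by it — it sits on the causal path from variant to outcome. Conditioning on a mediator would strip out part of the effect we want; the pooled comparison gives the total causal effect.
So P(outcome | do(Variant S)) is just the pooled rate for Variant S: 151/600 = 0.252.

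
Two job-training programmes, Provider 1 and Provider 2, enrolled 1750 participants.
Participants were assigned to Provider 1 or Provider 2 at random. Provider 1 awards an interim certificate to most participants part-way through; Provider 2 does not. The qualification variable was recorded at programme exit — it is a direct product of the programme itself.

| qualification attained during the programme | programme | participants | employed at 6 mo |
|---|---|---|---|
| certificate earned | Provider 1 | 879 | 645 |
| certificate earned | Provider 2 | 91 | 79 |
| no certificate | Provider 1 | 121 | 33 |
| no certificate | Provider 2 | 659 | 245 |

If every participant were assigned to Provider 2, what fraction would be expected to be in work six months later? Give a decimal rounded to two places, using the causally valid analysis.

0.43

The qualification attained during the programme-specific comparison favours Provider 2 throughout, but the pooled figures favour Provider 1. The question is whether to condition on qualification attained during the programme.
Qualification attained during the programme is downstream of the programme. One should not condition on a consequence of treatment, so the overall rates are the right comparison.
So P(outcome | do(Provider 2)) is just the pooled rate for Provider 2: 324/750 = 0.432.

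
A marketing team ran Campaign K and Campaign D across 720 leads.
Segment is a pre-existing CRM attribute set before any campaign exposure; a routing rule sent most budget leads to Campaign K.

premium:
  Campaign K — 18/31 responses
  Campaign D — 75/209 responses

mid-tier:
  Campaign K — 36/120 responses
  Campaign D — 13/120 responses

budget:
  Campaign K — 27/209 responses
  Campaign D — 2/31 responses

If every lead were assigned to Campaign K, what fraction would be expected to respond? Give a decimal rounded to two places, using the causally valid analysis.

The imbalance in customer segment arose from how leads were allocated, not from anything the campaign did; and customer segment independently affects the outcome. The pooled gap is confounded — condition on customer segment.
Standardising Campaign K to the population customer segment mix: 0.333·18/31 + 0.333·36/120 + 0.333·27/209 = 0.337.

0.34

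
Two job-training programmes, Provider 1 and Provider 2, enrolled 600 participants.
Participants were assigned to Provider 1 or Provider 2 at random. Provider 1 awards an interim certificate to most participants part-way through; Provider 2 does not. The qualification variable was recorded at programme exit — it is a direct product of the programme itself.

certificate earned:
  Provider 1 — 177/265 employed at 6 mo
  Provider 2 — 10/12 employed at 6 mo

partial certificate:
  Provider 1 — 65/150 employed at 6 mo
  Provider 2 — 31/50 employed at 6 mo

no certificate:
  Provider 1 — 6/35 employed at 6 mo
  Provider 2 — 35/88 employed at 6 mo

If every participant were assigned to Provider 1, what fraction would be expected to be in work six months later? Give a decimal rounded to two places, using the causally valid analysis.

Within every qualification attained during the programme level Provider 2 has the higher rate, yet pooled Provider 1 does — Simpson's reversal.
Qualification attained during the programme is downstream of the programme. One should not condition on a consequence of treatment, so the overall rates are the right comparison.
So P(outcome | do(Provider 1)) is just the pooled rate for Provider 1: 248/450 = 0.551.

0.55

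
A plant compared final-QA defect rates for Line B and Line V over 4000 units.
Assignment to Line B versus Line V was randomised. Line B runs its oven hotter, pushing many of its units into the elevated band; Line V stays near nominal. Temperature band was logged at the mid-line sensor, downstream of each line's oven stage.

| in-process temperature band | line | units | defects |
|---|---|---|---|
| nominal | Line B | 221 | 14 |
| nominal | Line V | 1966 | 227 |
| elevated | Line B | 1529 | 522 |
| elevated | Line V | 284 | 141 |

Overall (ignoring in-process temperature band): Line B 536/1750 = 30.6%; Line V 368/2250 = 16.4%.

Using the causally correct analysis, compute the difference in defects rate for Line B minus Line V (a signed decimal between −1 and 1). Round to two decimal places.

The distribution of in-process temperature band is itself part of what the line does — it is an intermediate outcome. Holding it fixed would remove that part of the effect; the total effect is the pooled difference.
The causal difference is the pooled difference: 0.306 − 0.164 = +0.143.

+0.14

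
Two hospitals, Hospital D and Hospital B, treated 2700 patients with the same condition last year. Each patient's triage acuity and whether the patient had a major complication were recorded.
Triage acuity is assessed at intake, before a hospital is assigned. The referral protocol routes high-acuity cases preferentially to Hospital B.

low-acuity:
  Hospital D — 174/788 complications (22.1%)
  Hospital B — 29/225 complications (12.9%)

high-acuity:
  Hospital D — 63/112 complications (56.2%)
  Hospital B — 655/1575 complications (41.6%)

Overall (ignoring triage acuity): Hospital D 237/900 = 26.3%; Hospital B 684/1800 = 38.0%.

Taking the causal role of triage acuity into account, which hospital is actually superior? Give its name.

Triage acuity is set before the hospital has any effect — it is not caused by the hospital — and it independently drives the outcome. That makes it a confounder, so the causal comparison is within triage acuity levels.
Within each level — low-acuity: 22.1% vs 12.9%; high-acuity: 56.2% vs 41.6% — Hospital B is lower every time.

Hospital B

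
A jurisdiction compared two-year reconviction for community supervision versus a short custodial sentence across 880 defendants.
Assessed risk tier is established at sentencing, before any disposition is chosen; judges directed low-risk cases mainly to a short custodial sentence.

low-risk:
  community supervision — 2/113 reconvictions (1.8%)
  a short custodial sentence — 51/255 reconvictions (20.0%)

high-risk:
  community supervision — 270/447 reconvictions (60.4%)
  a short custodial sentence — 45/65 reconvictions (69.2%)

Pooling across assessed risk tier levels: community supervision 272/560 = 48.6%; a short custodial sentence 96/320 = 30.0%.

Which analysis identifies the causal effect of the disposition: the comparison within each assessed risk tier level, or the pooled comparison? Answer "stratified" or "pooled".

Since assessed risk tier is a pre-existing factor (not a product of the disposition) and it affects the outcome on its own, it is a confounder. The stratified rates, not the pooled rate, identify the causal effect.
Within each level — low-risk: 1.8% vs 20.0%; high-risk: 60.4% vs 69.2% — community supervision is lower every time.

stratified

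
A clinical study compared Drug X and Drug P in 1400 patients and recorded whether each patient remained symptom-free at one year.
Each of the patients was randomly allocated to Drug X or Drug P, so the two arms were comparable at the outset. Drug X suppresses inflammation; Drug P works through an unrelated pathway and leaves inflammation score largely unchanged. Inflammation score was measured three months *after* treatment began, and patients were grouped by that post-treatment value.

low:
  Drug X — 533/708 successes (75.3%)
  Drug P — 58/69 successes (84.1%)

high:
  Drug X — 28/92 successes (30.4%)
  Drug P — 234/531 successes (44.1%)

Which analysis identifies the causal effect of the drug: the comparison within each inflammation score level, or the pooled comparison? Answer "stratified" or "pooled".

The distribution of inflammation score is itself part of what the drug does — it is an intermediate outcome. Holding it fixed would remove that part of the effect; the total effect is the pooled difference.
Pooled: Drug X 70.1% vs Drug P 48.7%; Drug X is higher overall.

pooled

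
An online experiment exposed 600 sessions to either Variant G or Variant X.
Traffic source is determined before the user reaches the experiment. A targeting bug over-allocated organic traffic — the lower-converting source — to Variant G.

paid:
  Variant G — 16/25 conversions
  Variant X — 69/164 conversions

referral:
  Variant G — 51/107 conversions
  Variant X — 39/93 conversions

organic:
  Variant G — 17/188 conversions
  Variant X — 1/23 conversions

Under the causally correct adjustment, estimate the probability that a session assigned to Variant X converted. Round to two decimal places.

The stratified and pooled comparisons disagree (Variant G wins within each traffic source; Variant X wins overall), so the answer turns on the causal role of traffic source.
Nothing the variant does changes traffic source; the imbalance is an allocation artefact. With traffic source also predicting the outcome, the pooled figure is confounded, and the within-stratum comparison is the causal one.
Standardising Variant X to the population traffic source mix: 0.315·69/164 + 0.333·39/93 + 0.352·1/23 = 0.288.

0.29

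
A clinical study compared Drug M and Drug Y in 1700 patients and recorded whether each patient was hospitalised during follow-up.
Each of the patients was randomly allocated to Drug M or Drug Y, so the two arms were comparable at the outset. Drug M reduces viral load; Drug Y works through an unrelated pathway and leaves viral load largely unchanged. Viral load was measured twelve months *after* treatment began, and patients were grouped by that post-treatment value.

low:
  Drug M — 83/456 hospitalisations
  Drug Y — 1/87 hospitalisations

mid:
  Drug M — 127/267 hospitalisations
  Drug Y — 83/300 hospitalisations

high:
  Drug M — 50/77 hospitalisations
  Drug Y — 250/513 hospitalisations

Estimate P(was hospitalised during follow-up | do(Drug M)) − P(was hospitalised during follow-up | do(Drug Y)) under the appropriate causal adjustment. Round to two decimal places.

-0.05

The stratified and pooled comparisons disagree (Drug Y wins within each viral load; Drug M wins overall), so the answer turns on the causal role of viral load.
Because the drug influences viral load, viral load is a post-treatment mediator, not a confounder. Stratifying on it would bias the estimate; the causal effect is the crude pooled difference.
The causal difference is the pooled difference: 0.325 − 0.371 = -0.046.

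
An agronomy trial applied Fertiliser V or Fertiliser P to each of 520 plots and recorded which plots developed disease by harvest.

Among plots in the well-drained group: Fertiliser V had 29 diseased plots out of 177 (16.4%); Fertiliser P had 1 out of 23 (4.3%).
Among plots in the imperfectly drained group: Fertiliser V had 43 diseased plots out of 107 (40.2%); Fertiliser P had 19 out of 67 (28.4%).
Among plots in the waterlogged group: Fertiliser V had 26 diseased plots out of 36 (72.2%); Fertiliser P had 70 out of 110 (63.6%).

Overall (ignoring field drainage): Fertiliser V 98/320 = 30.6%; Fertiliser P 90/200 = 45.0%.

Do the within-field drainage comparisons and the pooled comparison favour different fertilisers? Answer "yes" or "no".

yes

Within each field drainage level (well-drained 16.4% vs 4.3%; imperfectly drained 40.2% vs 28.4%; waterlogged 72.2% vs 63.6%), Fertiliser P has the lower rate every time. Pooled: 30.6% vs 45.0% — Fertiliser V has the lower rate overall. The two comparisons disagree.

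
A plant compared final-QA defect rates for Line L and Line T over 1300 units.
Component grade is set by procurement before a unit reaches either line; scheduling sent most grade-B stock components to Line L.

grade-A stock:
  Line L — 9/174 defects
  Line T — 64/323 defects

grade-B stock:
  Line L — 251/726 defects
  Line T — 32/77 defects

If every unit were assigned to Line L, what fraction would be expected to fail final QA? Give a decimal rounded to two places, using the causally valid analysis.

0.23

The component grade-specific comparison favours Line L throughout, but the pooled figures favour Line T. The question is whether to condition on component grade.
Component grade satisfies the back-door criterion: it is not a descendant of the line, and it blocks the spurious path from line to outcome. Adjusting for it (i.e., using the within-component grade rates) gives the causal effect.
Standardising Line L to the population component grade mix: 0.382·9/174 + 0.618·251/726 = 0.233.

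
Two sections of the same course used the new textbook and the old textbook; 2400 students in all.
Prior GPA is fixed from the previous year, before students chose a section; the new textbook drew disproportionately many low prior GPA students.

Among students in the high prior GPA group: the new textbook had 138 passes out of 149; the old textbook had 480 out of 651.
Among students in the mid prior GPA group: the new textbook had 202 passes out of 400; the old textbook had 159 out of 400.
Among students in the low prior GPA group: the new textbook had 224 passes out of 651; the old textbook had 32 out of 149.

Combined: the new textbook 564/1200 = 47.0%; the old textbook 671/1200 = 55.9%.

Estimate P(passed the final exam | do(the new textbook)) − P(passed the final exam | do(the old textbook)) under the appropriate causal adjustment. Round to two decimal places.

+0.14

Nothing the teaching method does changes prior GPA band; the imbalance is an allocation artefact. With prior GPA band also predicting the outcome, the pooled figure is confounded, and the within-stratum comparison is the causal one.
Adjusting over the population distribution of prior GPA band: 0.333·(0.926−0.737) + 0.333·(0.505−0.398) + 0.333·(0.344−0.215) = +0.142.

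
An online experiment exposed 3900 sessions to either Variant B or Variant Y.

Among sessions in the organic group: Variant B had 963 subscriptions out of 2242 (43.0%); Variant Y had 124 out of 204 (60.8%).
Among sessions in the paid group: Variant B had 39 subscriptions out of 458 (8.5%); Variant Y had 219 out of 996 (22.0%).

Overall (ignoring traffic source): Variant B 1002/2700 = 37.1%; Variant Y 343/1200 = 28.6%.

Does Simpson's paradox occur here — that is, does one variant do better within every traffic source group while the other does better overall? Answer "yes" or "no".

yes

Within each traffic source level (organic 43.0% vs 60.8%; paid 8.5% vs 22.0%), Variant Y has the higher rate every time. Pooled: 37.1% vs 28.6% — Variant B has the higher rate overall. The two comparisons disagree.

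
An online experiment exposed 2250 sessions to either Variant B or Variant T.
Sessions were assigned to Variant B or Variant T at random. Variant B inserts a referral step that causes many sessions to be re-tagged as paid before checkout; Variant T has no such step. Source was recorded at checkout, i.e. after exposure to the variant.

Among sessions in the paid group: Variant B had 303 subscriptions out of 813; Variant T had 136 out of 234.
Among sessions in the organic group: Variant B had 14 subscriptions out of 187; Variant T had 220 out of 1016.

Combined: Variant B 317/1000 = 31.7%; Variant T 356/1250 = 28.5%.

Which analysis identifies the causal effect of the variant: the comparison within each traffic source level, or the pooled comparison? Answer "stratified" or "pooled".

Stratifying would compare variants among sessions the variants themselves sorted into traffic source groups — a form of selection on an intermediate. The unconditioned pooled rates give the total causal effect.
Pooled: Variant B 31.7% vs Variant T 28.5%; Variant B is higher overall.

pooled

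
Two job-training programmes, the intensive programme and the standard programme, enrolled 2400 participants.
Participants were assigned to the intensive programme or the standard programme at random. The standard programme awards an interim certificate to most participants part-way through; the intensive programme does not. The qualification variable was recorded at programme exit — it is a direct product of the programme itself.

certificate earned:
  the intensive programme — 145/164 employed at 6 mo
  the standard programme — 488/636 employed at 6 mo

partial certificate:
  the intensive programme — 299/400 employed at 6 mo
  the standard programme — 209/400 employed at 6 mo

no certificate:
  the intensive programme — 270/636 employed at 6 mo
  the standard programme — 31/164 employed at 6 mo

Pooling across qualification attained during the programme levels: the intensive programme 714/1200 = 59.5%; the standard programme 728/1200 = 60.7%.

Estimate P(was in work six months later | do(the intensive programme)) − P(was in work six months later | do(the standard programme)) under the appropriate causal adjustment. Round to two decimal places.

Within every qualification attained during the programme level the intensive programme has the higher rate, yet pooled the standard programme does — Simpson's reversal.
Because the programme influences qualification attained during the programme, qualification attained during the programme is a post-treatment mediator, not a confounder. Stratifying on it would bias the estimate; the causal effect is the crude pooled difference.
The causal difference is the pooled difference: 0.595 − 0.607 = -0.012.

-0.01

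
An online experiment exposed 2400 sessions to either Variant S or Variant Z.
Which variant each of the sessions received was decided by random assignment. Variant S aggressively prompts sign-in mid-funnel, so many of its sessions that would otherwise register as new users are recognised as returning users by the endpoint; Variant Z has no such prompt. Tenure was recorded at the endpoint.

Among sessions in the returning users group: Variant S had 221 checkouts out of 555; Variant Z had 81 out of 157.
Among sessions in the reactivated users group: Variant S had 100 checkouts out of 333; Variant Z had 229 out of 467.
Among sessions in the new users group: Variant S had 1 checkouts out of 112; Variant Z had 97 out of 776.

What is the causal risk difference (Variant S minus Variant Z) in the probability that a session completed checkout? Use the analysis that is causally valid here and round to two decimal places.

+0.03

The distribution of user tenure is itself part of what the variant does — it is an intermediate outcome. Holding it fixed would remove that part of the effect; the total effect is the pooled difference.
The causal difference is the pooled difference: 0.322 − 0.291 = +0.031.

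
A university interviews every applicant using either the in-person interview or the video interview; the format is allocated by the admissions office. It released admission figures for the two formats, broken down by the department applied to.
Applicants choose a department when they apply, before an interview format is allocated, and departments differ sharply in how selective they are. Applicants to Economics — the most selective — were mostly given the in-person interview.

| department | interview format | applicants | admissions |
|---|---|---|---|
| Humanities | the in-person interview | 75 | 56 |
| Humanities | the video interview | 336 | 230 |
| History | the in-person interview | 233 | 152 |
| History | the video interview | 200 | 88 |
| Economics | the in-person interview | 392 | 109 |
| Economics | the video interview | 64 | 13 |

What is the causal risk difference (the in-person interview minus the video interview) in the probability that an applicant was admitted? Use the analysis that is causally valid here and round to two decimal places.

+0.12

The stratified and pooled comparisons disagree (the in-person interview wins within each department; the video interview wins overall), so the answer turns on the causal role of department.
Department satisfies the back-door criterion: it is not a descendant of the interview format, and it blocks the spurious path from interview format to outcome. Adjusting for it (i.e., using the within-department rates) gives the causal effect.
Adjusting over the population distribution of department: 0.316·(0.747−0.685) + 0.333·(0.652−0.440) + 0.351·(0.278−0.203) = +0.117.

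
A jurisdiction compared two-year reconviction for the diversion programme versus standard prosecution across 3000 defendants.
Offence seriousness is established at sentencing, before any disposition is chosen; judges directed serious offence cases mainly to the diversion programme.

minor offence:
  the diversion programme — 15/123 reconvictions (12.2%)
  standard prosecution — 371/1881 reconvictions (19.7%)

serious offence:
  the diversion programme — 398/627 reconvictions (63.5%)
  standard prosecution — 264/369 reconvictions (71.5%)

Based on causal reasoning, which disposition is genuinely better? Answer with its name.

The offence seriousness-specific comparison favours the diversion programme throughout, but the pooled figures favour standard prosecution. The question is whether to condition on offence seriousness.
Offence seriousness satisfies the back-door criterion: it is not a descendant of the disposition, and it blocks the spurious path from disposition to outcome. Adjusting for it (i.e., using the within-offence seriousness rates) gives the causal effect.
Within each level — minor offence: 12.2% vs 19.7%; serious offence: 63.5% vs 71.5% — the diversion programme is lower every time.

the diversion programme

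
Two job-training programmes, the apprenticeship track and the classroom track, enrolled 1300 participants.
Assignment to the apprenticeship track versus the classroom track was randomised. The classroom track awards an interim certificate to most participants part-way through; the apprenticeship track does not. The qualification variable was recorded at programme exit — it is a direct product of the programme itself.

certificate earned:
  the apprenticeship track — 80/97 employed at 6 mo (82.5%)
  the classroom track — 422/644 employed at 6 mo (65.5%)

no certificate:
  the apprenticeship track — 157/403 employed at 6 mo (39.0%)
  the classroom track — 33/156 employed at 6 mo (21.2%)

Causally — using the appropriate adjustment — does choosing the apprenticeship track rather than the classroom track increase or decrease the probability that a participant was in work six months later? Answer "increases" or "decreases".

Within every qualification attained during the programme level the apprenticeship track has the higher rate, yet pooled the classroom track does — Simpson's reversal.
Qualification attained during the programme here is a post-treatment variable shaped by the programme; conditioning on it would introduce bias rather than remove it. The overall comparison is the causal one.
Pooled: the apprenticeship track 47.4% vs the classroom track 56.9%; the classroom track is higher overall.

decreases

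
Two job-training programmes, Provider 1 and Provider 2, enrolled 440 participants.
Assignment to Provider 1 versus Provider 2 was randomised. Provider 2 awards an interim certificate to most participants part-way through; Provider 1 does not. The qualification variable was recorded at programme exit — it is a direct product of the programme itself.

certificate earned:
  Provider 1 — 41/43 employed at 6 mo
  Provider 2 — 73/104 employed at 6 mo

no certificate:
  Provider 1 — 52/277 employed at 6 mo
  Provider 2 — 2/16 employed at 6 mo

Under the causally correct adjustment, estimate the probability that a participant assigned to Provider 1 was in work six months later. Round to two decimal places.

Provider 1 is higher inside every qualification attained during the programme stratum but Provider 2 is higher in aggregate. Whether to stratify depends on how qualification attained during the programme relates to the programme.
The distribution of qualification attained during the programme is itself part of what the programme does — it is an intermediate outcome. Holding it fixed would remove that part of the effect; the total effect is the pooled difference.
So P(outcome | do(Provider 1)) is just the pooled rate for Provider 1: 93/320 = 0.291.

0.29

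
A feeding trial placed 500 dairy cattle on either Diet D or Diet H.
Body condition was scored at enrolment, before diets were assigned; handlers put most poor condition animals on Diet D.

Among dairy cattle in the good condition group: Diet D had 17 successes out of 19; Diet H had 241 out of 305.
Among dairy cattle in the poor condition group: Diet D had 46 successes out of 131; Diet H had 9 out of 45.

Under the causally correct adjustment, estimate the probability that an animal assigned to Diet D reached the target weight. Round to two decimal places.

The stratified and pooled comparisons disagree (Diet D wins within each starting body condition; Diet H wins overall), so the answer turns on the causal role of starting body condition.
The imbalance in starting body condition arose from how dairy cattle were allocated, not from anything the diet did; and starting body condition independently affects the outcome. The pooled gap is confounded — condition on starting body condition.
Standardising Diet D to the population starting body condition mix: 0.648·17/19 + 0.352·46/131 = 0.703.

0.70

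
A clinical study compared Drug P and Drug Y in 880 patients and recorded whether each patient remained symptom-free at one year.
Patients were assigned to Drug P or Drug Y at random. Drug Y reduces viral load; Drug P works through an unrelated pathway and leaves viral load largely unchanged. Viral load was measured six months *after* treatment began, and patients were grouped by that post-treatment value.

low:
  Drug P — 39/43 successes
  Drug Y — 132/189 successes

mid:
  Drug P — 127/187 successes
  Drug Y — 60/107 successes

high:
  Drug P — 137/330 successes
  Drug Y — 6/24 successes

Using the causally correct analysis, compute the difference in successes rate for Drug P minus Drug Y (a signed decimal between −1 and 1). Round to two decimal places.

-0.08

The stratified and pooled comparisons disagree (Drug P wins within each viral load; Drug Y wins overall), so the answer turns on the causal role of viral load.
Viral load is downstream of the drug. One should not condition on a consequence of treatment, so the overall rates are the right comparison.
The causal difference is the pooled difference: 0.541 − 0.619 = -0.078.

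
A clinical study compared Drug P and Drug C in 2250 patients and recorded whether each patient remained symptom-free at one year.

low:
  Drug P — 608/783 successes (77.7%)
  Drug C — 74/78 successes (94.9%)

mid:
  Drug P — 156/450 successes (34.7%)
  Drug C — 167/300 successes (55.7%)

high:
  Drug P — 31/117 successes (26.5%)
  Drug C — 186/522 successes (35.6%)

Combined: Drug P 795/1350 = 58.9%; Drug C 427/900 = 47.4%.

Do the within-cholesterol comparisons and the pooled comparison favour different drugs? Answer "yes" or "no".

Within each cholesterol level (low 77.7% vs 94.9%; mid 34.7% vs 55.7%; high 26.5% vs 35.6%), Drug C has the higher rate every time. Pooled: 58.9% vs 47.4% — Drug P has the higher rate overall. The two comparisons disagree.

yes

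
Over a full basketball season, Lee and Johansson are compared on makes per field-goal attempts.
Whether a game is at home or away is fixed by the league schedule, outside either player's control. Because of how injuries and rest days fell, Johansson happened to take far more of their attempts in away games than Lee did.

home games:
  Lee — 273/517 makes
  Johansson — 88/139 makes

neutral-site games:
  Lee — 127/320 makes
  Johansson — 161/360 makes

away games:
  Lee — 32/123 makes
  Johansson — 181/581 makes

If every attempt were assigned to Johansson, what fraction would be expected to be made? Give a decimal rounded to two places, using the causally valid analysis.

0.46

Since game venue is a pre-existing factor (not a product of the player) and it affects the outcome on its own, it is a confounder. The stratified rates, not the pooled rate, identify the causal effect.
Standardising Johansson to the population game venue mix: 0.322·88/139 + 0.333·161/360 + 0.345·181/581 = 0.460.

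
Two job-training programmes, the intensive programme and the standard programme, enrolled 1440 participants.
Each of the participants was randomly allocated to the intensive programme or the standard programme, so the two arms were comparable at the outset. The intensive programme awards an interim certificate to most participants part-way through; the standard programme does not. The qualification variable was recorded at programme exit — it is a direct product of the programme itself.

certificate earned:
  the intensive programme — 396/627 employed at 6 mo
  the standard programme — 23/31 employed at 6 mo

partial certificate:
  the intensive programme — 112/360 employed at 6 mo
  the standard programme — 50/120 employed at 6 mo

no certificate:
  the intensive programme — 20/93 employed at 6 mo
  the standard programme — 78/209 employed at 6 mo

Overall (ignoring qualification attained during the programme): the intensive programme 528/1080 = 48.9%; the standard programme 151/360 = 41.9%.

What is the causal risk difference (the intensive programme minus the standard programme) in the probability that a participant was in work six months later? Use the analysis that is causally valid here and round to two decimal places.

Qualification attained during the programme here is a post-treatment variable shaped by the programme; conditioning on it would introduce bias rather than remove it. The overall comparison is the causal one.
The causal difference is the pooled difference: 0.489 − 0.419 = +0.069.

+0.07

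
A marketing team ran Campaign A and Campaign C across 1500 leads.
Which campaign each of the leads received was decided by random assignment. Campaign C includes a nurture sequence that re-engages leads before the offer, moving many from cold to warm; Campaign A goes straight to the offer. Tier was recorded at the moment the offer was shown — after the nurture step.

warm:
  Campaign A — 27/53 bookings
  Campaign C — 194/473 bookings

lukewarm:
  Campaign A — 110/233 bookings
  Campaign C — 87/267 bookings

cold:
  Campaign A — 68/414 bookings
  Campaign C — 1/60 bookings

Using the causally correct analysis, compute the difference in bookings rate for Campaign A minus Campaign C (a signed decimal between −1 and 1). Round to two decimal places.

-0.06

The distribution of engagement tier is itself part of what the campaign does — it is an intermediate outcome. Holding it fixed would remove that part of the effect; the total effect is the pooled difference.
The causal difference is the pooled difference: 0.293 − 0.352 = -0.060.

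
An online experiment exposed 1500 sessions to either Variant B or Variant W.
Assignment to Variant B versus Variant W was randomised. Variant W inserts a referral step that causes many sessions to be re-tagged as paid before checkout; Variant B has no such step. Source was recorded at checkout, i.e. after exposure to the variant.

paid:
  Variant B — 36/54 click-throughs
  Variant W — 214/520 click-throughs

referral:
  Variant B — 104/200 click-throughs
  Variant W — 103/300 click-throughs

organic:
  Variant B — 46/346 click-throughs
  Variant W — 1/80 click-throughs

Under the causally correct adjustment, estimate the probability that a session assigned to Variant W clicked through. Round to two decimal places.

Within every traffic source level Variant B has the higher rate, yet pooled Variant W does — Simpson's reversal.
The distribution of traffic source is itself part of what the variant does — it is an intermediate outcome. Holding it fixed would remove that part of the effect; the total effect is the pooled difference.
So P(outcome | do(Variant W)) is just the pooled rate for Variant W: 318/900 = 0.353.

0.35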